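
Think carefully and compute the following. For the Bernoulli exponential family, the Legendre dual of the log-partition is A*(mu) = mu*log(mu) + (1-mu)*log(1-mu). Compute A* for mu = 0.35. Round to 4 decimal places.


Legendre transform for Bernoulli:
A*(mu) = mu*log(mu) + (1-mu)*log(1-mu).
mu = 0.35, 1-mu = 0.65.
mu*log(mu) = 0.35*log(0.35) = -0.367438.
(1-mu)*log(1-mu) = 0.65*log(0.65) = -0.280009.
A* = -0.367438 + -0.280009 = -0.6474

-0.6474


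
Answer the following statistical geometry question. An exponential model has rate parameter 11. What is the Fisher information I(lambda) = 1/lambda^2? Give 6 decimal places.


Fisher information for exponential: I(lambda) = 1/lambda^2.
lambda = 11, lambda^2 = 121.
I = 1/121 = 0.008264

0.008264


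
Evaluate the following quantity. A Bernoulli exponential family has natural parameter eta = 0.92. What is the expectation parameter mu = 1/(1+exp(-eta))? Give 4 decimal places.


Dual coordinate (expectation parameter) for Bernoulli:
mu = 1/(1+exp(-eta)).
eta = 0.92.
exp(-eta) = exp(-0.92) = 0.398519.
mu = 1/(1+0.398519) = 0.7150

0.7150


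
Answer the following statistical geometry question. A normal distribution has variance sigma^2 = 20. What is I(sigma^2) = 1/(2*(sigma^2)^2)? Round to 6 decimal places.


Fisher information for variance: I(sigma^2) = 1/(2*sigma^4).
sigma^2 = 20, so sigma^4 = 400.
I = 1/(2*400) = 1/800 = 0.001250

0.001250


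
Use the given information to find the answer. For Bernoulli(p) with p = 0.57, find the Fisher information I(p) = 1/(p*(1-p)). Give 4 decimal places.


For Bernoulli(p), Fisher information is I(p) = 1/(p*(1-p)).
p = 0.57, 1-p = 0.43.
p*(1-p) = 0.2451.
I(p) = 1/0.2451 = 4.0800

4.0800


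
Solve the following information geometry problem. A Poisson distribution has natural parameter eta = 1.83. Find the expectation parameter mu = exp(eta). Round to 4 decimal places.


Expectation parameter for Poisson exponential family:
mu = exp(eta).
eta = 1.83.
mu = exp(1.83) = 6.2339

6.2339


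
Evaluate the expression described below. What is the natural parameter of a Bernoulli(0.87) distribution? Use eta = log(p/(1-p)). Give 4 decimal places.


Natural parameter for Bernoulli: eta = log(p/(1-p)).
p = 0.87, 1-p = 0.13.
p/(1-p) = 6.692308.
eta = log(6.692308) = 1.9010

1.9010


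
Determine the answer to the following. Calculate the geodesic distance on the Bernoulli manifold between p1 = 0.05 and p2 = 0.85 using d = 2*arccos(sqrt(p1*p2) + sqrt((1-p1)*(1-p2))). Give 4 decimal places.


Geodesic distance on Bernoulli manifold:
d(p1,p2) = 2*arccos(sqrt(p1*p2) + sqrt((1-p1)*(1-p2))).
sqrt(p1*p2) = sqrt(0.05*0.85) = 0.206155.
sqrt((1-p1)*(1-p2)) = sqrt(0.95*0.15) = 0.377492.
arg = 0.206155 + 0.377492 = 0.583647.
d = 2*arccos(0.583647) = 1.8952

1.8952


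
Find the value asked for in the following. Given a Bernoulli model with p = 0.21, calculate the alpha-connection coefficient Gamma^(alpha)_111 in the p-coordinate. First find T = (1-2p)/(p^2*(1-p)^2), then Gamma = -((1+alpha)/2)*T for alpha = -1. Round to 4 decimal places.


Skewness (Amari-Chentsov) tensor: T = (1-2p)/(p^2*(1-p)^2).
p = 0.21, 1-2p = 0.58, p^2 = 0.0441, (1-p)^2 = 0.6241.
T = 0.58/(0.0441 * 0.6241) = 21.07343.
In the p-coordinate, Gamma^(alpha) = Gamma^(0) - (alpha/2)*T with Gamma^(0) = (1/2)*g'(p) = -T/2,
so Gamma^(alpha) = -((1+alpha)/2)*T.
alpha = -1, -(1+alpha)/2 = 0.0.
Gamma = 0.0 * 21.07343 = 0.0000

0.0000


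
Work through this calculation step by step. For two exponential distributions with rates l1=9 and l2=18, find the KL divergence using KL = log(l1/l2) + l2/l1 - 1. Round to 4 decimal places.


KL divergence for exponential family:
KL = log(l1/l2) + l2/l1 - 1.
log(9/18) = -0.693147.
18/9 = 2.0.
KL = -0.693147 + 2.0 - 1 = 0.3069

0.3069


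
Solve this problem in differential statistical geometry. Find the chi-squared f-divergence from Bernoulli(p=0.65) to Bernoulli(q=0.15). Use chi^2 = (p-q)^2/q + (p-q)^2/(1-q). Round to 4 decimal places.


Chi-squared divergence between Bernoulli distributions:
chi^2 = (p-q)^2/q + (p-q)^2/(1-q).
p = 0.65, q = 0.15, p-q = 0.5.
(p-q)^2 = 0.25.
term1 = 0.25/0.15 = 1.666667.
term2 = 0.25/0.85 = 0.294118.
chi^2 = 1.666667 + 0.294118 = 1.9608

1.9608


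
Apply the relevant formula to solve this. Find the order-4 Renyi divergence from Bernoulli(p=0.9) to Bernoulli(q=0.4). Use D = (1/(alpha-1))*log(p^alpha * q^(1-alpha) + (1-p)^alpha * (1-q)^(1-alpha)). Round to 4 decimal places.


Renyi divergence of order alpha between Bernoulli distributions:
D = (1/(alpha-1))*log(p^alpha * q^(1-alpha) + (1-p)^alpha * (1-q)^(1-alpha)).
alpha = 4, p = 0.9, q = 0.4.
p^alpha * q^(1-alpha) = 0.9^4 * 0.4^-3 = 10.251562.
(1-p)^alpha * (1-q)^(1-alpha) = 0.1^4 * 0.6^-3 = 0.000463.
sum = 10.251562 + 0.000463 = 10.252025.
D = (1/3)*log(10.252025) = 0.7758

0.7758


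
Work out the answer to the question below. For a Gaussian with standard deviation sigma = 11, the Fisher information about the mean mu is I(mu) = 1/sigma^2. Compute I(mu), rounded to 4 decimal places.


The Fisher information for the mean of a normal distribution is I(mu) = 1/sigma^2.
sigma = 11, so sigma^2 = 121.
I(mu) = 1/121 = 0.0083

0.0083


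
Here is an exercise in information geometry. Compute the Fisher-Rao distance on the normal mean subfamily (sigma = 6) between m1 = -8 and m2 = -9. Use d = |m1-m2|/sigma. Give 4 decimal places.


On the fixed-variance normal subfamily, geodesic distance = |m1-m2|/sigma.
|-8 - -9| = 1.
sigma = 6.
d = 1/6 = 0.1667

0.1667


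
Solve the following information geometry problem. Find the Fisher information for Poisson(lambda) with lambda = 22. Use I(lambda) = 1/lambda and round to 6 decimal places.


Fisher information for Poisson: I(lambda) = 1/lambda.
lambda = 22.
I(lambda) = 1/22 = 0.045455

0.045455


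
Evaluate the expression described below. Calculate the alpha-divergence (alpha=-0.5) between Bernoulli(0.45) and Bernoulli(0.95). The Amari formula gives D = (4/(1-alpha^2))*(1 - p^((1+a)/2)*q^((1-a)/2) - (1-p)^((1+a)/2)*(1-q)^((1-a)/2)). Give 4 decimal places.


Amari alpha-divergence:
D = (4/(1-alpha^2))*(1 - p^((1+a)/2)*q^((1-a)/2) - (1-p)^((1+a)/2)*(1-q)^((1-a)/2)).
alpha = -0.5, p = 0.45, q = 0.95.
e1 = (1+alpha)/2 = 0.25, e2 = (1-alpha)/2 = 0.75.
t1 = p^e1 * q^e2 = 0.45^0.25 * 0.95^0.75 = 0.788126.
t2 = (1-p)^e1 * (1-q)^e2 = 0.55^0.25 * 0.05^0.75 = 0.091058.
4/(1-alpha^2) = 5.333333.
D = 5.333333*(1 - 0.788126 - 0.091058) = 0.6444

0.6444


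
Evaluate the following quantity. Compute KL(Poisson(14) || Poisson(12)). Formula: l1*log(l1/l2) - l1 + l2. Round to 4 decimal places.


KL divergence for Poisson:
KL = l1*log(l1/l2) - l1 + l2.
l1 = 14, l2 = 12.
log(14/12) = 0.154151.
l1*log(l1/l2) = 14 * 0.154151 = 2.15811.
KL = 2.15811 - 14 + 12 = 0.1581

0.1581


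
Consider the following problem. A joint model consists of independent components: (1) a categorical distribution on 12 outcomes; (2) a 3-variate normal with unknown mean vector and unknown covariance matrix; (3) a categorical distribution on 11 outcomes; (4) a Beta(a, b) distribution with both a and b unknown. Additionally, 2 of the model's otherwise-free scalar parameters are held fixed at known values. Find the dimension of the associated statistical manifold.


The dimension of a statistical manifold equals the number of free
(independent) real parameters of the model. For a product of independent
blocks the parameter counts add.
- categorical on 12 outcomes (probabilities sum to 1): 12-1 = 11.
- 3-variate normal: 3 (mean) + 3*4/2 = 6 (symmetric covariance) = 9.
- categorical on 11 outcomes (probabilities sum to 1): 11-1 = 10.
- Beta (a, b): 2.
Total = 11 + 9 + 10 + 2 = 32.
2 parameter(s) fixed at known values: 32 - 2 = 30.
Dimension = 30

30


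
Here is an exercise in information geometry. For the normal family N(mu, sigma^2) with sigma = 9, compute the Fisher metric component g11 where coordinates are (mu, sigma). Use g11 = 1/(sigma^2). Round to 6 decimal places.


For the 2-parameter normal family, the Fisher metric has:
  g11 = 1/sigma^2, g22 = 2/sigma^2.
sigma = 9, sigma^2 = 81.
g11 = 0.012346

0.012346


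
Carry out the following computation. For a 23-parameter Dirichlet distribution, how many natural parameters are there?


Exponential family dimension calculation:
Dirichlet with 23 components has 23 natural parameters.

23


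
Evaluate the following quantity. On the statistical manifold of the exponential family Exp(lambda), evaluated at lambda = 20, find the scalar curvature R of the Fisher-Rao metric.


This family has a single free parameter, so its statistical manifold
is 1-dimensional. The Riemann curvature tensor of any 1-dimensional
Riemannian manifold vanishes identically, so R = 0.

0


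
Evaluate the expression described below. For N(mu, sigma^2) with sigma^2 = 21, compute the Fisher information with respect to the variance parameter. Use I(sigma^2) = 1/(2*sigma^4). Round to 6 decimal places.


Fisher information for variance: I(sigma^2) = 1/(2*sigma^4).
sigma^2 = 21, so sigma^4 = 441.
I = 1/(2*441) = 1/882 = 0.001134

0.001134


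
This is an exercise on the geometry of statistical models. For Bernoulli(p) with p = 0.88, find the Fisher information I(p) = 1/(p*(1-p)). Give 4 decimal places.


For Bernoulli(p), Fisher information is I(p) = 1/(p*(1-p)).
p = 0.88, 1-p = 0.12.
p*(1-p) = 0.1056.
I(p) = 1/0.1056 = 9.4697

9.4697


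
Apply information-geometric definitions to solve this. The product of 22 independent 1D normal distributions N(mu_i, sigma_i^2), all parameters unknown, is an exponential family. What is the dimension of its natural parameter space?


Exponential family dimension calculation:
Each univariate normal has two natural parameters (mu/sigma^2 and -1/(2 sigma^2)).
With 22 independent components, dim = 2 * 22 = 44.

44


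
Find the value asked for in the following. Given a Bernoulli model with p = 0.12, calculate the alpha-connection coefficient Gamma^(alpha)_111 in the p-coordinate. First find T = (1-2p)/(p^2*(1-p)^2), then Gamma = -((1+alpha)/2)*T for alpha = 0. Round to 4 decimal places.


Skewness (Amari-Chentsov) tensor: T = (1-2p)/(p^2*(1-p)^2).
p = 0.12, 1-2p = 0.76, p^2 = 0.0144, (1-p)^2 = 0.7744.
T = 0.76/(0.0144 * 0.7744) = 68.153122.
In the p-coordinate, Gamma^(alpha) = Gamma^(0) - (alpha/2)*T with Gamma^(0) = (1/2)*g'(p) = -T/2,
so Gamma^(alpha) = -((1+alpha)/2)*T.
alpha = 0, -(1+alpha)/2 = -0.5.
Gamma = -0.5 * 68.153122 = -34.0766

-34.0766


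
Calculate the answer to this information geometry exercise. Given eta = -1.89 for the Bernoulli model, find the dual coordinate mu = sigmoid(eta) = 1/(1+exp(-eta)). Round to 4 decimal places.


Dual coordinate (expectation parameter) for Bernoulli:
mu = 1/(1+exp(-eta)).
eta = -1.89.
exp(-eta) = exp(1.89) = 6.619369.
mu = 1/(1+6.619369) = 0.1312

0.1312


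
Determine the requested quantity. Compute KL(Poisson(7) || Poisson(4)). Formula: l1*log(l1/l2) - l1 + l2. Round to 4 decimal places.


KL divergence for Poisson:
KL = l1*log(l1/l2) - l1 + l2.
l1 = 7, l2 = 4.
log(7/4) = 0.559616.
l1*log(l1/l2) = 7 * 0.559616 = 3.917311.
KL = 3.917311 - 7 + 4 = 0.9173

0.9173


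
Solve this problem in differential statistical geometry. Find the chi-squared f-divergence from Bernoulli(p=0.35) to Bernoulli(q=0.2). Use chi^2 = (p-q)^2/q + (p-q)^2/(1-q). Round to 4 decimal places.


Chi-squared divergence between Bernoulli distributions:
chi^2 = (p-q)^2/q + (p-q)^2/(1-q).
p = 0.35, q = 0.2, p-q = 0.15.
(p-q)^2 = 0.0225.
term1 = 0.0225/0.2 = 0.1125.
term2 = 0.0225/0.8 = 0.028125.
chi^2 = 0.1125 + 0.028125 = 0.1406

0.1406


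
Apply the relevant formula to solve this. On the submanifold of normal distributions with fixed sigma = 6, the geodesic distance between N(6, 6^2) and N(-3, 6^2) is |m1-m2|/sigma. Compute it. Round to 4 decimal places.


On the fixed-variance normal subfamily, geodesic distance = |m1-m2|/sigma.
|6 - -3| = 9.
sigma = 6.
d = 9/6 = 1.5000

1.5000


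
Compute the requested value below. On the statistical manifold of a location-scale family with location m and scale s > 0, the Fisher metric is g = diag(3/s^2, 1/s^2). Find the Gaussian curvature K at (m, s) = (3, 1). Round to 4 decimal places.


The metric has the form g = (A dm^2 + B ds^2)/s^2 with A = 3, B = 1.
Substitute u = sqrt(A/B)*m: g = B*(du^2 + ds^2)/s^2, i.e. B times the
Poincare upper half-plane metric, which has constant Gaussian curvature -1.
Scaling a 2D metric by a constant c divides the Gaussian curvature by c,
so K = -1/B = -1/(1) = -1.0000 everywhere (the point (m, s) = (3, 1) is irrelevant:
the curvature is constant).
The requested Gaussian curvature is K = -1.0000.

-1.0000


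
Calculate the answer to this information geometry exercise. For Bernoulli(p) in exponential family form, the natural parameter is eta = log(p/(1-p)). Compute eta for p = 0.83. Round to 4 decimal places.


Natural parameter for Bernoulli: eta = log(p/(1-p)).
p = 0.83, 1-p = 0.17.
p/(1-p) = 4.882353.
eta = log(4.882353) = 1.5856

1.5856


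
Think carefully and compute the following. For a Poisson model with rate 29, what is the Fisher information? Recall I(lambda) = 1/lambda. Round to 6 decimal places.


Fisher information for Poisson: I(lambda) = 1/lambda.
lambda = 29.
I(lambda) = 1/29 = 0.034483

0.034483


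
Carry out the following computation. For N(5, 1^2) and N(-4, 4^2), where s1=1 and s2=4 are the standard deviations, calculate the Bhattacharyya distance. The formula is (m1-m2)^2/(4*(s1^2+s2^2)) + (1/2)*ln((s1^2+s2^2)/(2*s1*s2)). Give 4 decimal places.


Bhattacharyya distance between two Gaussians:
DB = (m1-m2)^2/(4*(s1^2+s2^2)) + (1/2)*ln((s1^2+s2^2)/(2*s1*s2)).
(m1-m2)^2 = (9)^2 = 81.
s1^2+s2^2 = 1 + 16 = 17.
term1 = 81/68 = 1.191176.
term2 = 0.5*ln(17/8.0) = 0.376886.
DB = 1.191176 + 0.376886 = 1.5681

1.5681


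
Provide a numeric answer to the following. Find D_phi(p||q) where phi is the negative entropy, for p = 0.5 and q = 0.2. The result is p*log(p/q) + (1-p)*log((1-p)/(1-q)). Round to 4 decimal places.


Bregman divergence with negative entropy generator:
D = p*log(p/q) + (1-p)*log((1-p)/(1-q)).
p = 0.5, q = 0.2.
p*log(p/q) = 0.5*log(0.5/0.2) = 0.458145.
(1-p)*log((1-p)/(1-q)) = 0.5*log(0.5/0.8) = -0.235002.
D = 0.458145 + -0.235002 = 0.2231

0.2231


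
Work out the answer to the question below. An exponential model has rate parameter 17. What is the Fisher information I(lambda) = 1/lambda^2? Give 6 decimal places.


Fisher information for exponential: I(lambda) = 1/lambda^2.
lambda = 17, lambda^2 = 289.
I = 1/289 = 0.003460

0.003460


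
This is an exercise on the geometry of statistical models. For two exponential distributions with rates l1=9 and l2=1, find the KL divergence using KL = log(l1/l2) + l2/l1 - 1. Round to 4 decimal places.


KL divergence for exponential family:
KL = log(l1/l2) + l2/l1 - 1.
log(9/1) = 2.197225.
1/9 = 0.111111.
KL = 2.197225 + 0.111111 - 1 = 1.3083

1.3083


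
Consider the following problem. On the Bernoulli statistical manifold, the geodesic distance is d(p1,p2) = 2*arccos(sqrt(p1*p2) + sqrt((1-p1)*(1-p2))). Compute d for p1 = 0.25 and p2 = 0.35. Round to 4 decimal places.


Geodesic distance on Bernoulli manifold:
d(p1,p2) = 2*arccos(sqrt(p1*p2) + sqrt((1-p1)*(1-p2))).
sqrt(p1*p2) = sqrt(0.25*0.35) = 0.295804.
sqrt((1-p1)*(1-p2)) = sqrt(0.75*0.65) = 0.698212.
arg = 0.295804 + 0.698212 = 0.994016.
d = 2*arccos(0.994016) = 0.2189

0.2189


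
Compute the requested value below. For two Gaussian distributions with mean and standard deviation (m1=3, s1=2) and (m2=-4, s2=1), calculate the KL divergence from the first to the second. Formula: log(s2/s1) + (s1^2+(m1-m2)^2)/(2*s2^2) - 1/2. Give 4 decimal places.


KL divergence between normal distributions:
KL = log(s2/s1) + (s1^2 + (m1-m2)^2)/(2*s2^2) - 1/2.
log(1/2) = -0.693147.
(2^2 + (3--4)^2)/(2*1^2) = (4 + 49)/2 = 26.5.
KL = -0.693147 + 26.5 - 0.5 = 25.3069

25.3069


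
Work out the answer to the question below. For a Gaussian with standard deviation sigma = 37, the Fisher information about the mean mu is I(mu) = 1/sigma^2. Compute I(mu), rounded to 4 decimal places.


The Fisher information for the mean of a normal distribution is I(mu) = 1/sigma^2.
sigma = 37, so sigma^2 = 1369.
I(mu) = 1/1369 = 0.0007

0.0007


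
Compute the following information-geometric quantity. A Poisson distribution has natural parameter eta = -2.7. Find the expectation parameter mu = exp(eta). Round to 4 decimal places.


Expectation parameter for Poisson exponential family:
mu = exp(eta).
eta = -2.7.
mu = exp(-2.7) = 0.0672

0.0672


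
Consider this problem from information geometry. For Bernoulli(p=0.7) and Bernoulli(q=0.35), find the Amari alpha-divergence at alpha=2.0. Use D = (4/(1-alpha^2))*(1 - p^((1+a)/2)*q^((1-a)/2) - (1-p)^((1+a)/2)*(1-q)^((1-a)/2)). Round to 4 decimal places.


Amari alpha-divergence:
D = (4/(1-alpha^2))*(1 - p^((1+a)/2)*q^((1-a)/2) - (1-p)^((1+a)/2)*(1-q)^((1-a)/2)).
alpha = 2.0, p = 0.7, q = 0.35.
e1 = (1+alpha)/2 = 1.5, e2 = (1-alpha)/2 = -0.5.
t1 = p^e1 * q^e2 = 0.7^1.5 * 0.35^-0.5 = 0.989949.
t2 = (1-p)^e1 * (1-q)^e2 = 0.3^1.5 * 0.65^-0.5 = 0.20381.
4/(1-alpha^2) = -1.333333.
D = -1.333333*(1 - 0.989949 - 0.20381) = 0.2583

0.2583


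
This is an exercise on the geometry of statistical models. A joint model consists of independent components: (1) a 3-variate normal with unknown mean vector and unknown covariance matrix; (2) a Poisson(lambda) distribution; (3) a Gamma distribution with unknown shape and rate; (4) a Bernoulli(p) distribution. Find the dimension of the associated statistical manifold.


The dimension of a statistical manifold equals the number of free
(independent) real parameters of the model. For a product of independent
blocks the parameter counts add.
- 3-variate normal: 3 (mean) + 3*4/2 = 6 (symmetric covariance) = 9.
- Poisson (lambda): 1.
- Gamma (shape, rate): 2.
- Bernoulli (p): 1.
Total = 9 + 1 + 2 + 1 = 13.
Dimension = 13

13


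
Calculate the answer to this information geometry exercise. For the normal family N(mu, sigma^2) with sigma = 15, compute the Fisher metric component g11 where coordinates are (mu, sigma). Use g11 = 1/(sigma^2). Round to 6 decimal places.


For the 2-parameter normal family, the Fisher metric has:
  g11 = 1/sigma^2, g22 = 2/sigma^2.
sigma = 15, sigma^2 = 225.
g11 = 0.004444

0.004444


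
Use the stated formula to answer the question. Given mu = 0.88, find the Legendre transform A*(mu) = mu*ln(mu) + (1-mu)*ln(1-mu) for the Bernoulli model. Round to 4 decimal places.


Legendre transform for Bernoulli:
A*(mu) = mu*log(mu) + (1-mu)*log(1-mu).
mu = 0.88, 1-mu = 0.12.
mu*log(mu) = 0.88*log(0.88) = -0.112493.
(1-mu)*log(1-mu) = 0.12*log(0.12) = -0.254432.
A* = -0.112493 + -0.254432 = -0.3669

-0.3669


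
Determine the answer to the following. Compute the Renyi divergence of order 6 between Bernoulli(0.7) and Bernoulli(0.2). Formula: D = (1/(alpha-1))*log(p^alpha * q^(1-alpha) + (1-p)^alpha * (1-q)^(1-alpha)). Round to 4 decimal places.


Renyi divergence of order alpha between Bernoulli distributions:
D = (1/(alpha-1))*log(p^alpha * q^(1-alpha) + (1-p)^alpha * (1-q)^(1-alpha)).
alpha = 6, p = 0.7, q = 0.2.
p^alpha * q^(1-alpha) = 0.7^6 * 0.2^-5 = 367.653125.
(1-p)^alpha * (1-q)^(1-alpha) = 0.3^6 * 0.8^-5 = 0.002225.
sum = 367.653125 + 0.002225 = 367.65535.
D = (1/5)*log(367.65535) = 1.1814

1.1814


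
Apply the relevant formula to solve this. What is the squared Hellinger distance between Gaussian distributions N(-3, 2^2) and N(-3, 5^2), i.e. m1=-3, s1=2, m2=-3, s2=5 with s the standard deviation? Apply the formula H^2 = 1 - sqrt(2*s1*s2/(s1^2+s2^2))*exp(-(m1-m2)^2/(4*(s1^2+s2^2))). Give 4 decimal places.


Squared Hellinger distance for Gaussians:
H^2 = 1 - sqrt(2*s1*s2/(s1^2+s2^2)) * exp(-(m1-m2)^2/(4*(s1^2+s2^2))).
s1^2 = 4, s2^2 = 25, s1^2+s2^2 = 29.
sqrt(2*2*5/(29)) = 0.830455.
(m1-m2)^2 = (0)^2 = 0.
exp(-0/(4*29)) = exp(0.0) = 1.0.
H^2 = 1 - 0.830455*1.0 = 0.1695

0.1695


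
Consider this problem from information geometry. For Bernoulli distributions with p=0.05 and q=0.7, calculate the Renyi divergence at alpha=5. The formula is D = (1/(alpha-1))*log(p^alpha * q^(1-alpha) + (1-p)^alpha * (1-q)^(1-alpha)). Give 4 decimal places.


Renyi divergence of order alpha between Bernoulli distributions:
D = (1/(alpha-1))*log(p^alpha * q^(1-alpha) + (1-p)^alpha * (1-q)^(1-alpha)).
alpha = 5, p = 0.05, q = 0.7.
p^alpha * q^(1-alpha) = 0.05^5 * 0.7^-4 = 1e-06.
(1-p)^alpha * (1-q)^(1-alpha) = 0.95^5 * 0.3^-4 = 95.528511.
sum = 1e-06 + 95.528511 = 95.528512.
D = (1/4)*log(95.528512) = 1.1399

1.1399


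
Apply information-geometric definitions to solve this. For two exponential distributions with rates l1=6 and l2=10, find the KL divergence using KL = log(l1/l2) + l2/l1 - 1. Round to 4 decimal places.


KL divergence for exponential family:
KL = log(l1/l2) + l2/l1 - 1.
log(6/10) = -0.510826.
10/6 = 1.666667.
KL = -0.510826 + 1.666667 - 1 = 0.1558

0.1558


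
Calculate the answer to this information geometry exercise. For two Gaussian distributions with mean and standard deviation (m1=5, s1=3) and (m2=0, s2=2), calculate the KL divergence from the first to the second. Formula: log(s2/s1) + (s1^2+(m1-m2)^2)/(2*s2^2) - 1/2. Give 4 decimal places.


KL divergence between normal distributions:
KL = log(s2/s1) + (s1^2 + (m1-m2)^2)/(2*s2^2) - 1/2.
log(2/3) = -0.405465.
(3^2 + (5-0)^2)/(2*2^2) = (9 + 25)/8 = 4.25.
KL = -0.405465 + 4.25 - 0.5 = 3.3445

3.3445


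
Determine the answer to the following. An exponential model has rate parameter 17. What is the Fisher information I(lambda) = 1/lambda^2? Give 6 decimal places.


Fisher information for exponential: I(lambda) = 1/lambda^2.
lambda = 17, lambda^2 = 289.
I = 1/289 = 0.003460

0.003460


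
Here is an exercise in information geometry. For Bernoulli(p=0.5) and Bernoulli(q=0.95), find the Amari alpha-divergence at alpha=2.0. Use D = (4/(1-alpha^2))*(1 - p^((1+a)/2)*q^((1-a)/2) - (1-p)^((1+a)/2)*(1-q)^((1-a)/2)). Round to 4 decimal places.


Amari alpha-divergence:
D = (4/(1-alpha^2))*(1 - p^((1+a)/2)*q^((1-a)/2) - (1-p)^((1+a)/2)*(1-q)^((1-a)/2)).
alpha = 2.0, p = 0.5, q = 0.95.
e1 = (1+alpha)/2 = 1.5, e2 = (1-alpha)/2 = -0.5.
t1 = p^e1 * q^e2 = 0.5^1.5 * 0.95^-0.5 = 0.362738.
t2 = (1-p)^e1 * (1-q)^e2 = 0.5^1.5 * 0.05^-0.5 = 1.581139.
4/(1-alpha^2) = -1.333333.
D = -1.333333*(1 - 0.362738 - 1.581139) = 1.2585

1.2585


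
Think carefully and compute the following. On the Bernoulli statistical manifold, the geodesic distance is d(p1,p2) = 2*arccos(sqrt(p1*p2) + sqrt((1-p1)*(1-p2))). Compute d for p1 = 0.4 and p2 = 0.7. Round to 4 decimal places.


Geodesic distance on Bernoulli manifold:
d(p1,p2) = 2*arccos(sqrt(p1*p2) + sqrt((1-p1)*(1-p2))).
sqrt(p1*p2) = sqrt(0.4*0.7) = 0.52915.
sqrt((1-p1)*(1-p2)) = sqrt(0.6*0.3) = 0.424264.
arg = 0.52915 + 0.424264 = 0.953414.
d = 2*arccos(0.953414) = 0.6129

0.6129


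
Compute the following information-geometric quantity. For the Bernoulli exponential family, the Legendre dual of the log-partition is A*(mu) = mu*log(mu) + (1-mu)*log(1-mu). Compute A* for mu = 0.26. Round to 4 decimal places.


Legendre transform for Bernoulli:
A*(mu) = mu*log(mu) + (1-mu)*log(1-mu).
mu = 0.26, 1-mu = 0.74.
mu*log(mu) = 0.26*log(0.26) = -0.350239.
(1-mu)*log(1-mu) = 0.74*log(0.74) = -0.222818.
A* = -0.350239 + -0.222818 = -0.5731

-0.5731


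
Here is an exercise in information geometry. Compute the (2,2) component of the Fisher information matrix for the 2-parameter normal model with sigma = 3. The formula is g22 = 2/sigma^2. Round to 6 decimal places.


For the 2-parameter normal family, the Fisher metric has:
  g11 = 1/sigma^2, g22 = 2/sigma^2.
sigma = 3, sigma^2 = 9.
g22 = 0.222222

0.222222


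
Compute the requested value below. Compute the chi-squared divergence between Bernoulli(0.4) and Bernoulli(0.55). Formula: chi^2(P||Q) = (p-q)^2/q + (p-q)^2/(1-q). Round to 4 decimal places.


Chi-squared divergence between Bernoulli distributions:
chi^2 = (p-q)^2/q + (p-q)^2/(1-q).
p = 0.4, q = 0.55, p-q = -0.15.
(p-q)^2 = 0.0225.
term1 = 0.0225/0.55 = 0.040909.
term2 = 0.0225/0.45 = 0.05.
chi^2 = 0.040909 + 0.05 = 0.0909

0.0909


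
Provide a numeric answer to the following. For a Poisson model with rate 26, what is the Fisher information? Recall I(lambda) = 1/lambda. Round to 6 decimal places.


Fisher information for Poisson: I(lambda) = 1/lambda.
lambda = 26.
I(lambda) = 1/26 = 0.038462

0.038462


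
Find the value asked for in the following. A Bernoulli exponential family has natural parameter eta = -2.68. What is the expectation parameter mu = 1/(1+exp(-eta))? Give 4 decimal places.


Dual coordinate (expectation parameter) for Bernoulli:
mu = 1/(1+exp(-eta)).
eta = -2.68.
exp(-eta) = exp(2.68) = 14.585093.
mu = 1/(1+14.585093) = 0.0642

0.0642


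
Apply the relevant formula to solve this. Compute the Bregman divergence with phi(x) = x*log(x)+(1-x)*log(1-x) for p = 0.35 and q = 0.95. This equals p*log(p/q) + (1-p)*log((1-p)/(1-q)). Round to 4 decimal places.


Bregman divergence with negative entropy generator:
D = p*log(p/q) + (1-p)*log((1-p)/(1-q)).
p = 0.35, q = 0.95.
p*log(p/q) = 0.35*log(0.35/0.95) = -0.349485.
(1-p)*log((1-p)/(1-q)) = 0.65*log(0.65/0.05) = 1.667217.
D = -0.349485 + 1.667217 = 1.3177

1.3177


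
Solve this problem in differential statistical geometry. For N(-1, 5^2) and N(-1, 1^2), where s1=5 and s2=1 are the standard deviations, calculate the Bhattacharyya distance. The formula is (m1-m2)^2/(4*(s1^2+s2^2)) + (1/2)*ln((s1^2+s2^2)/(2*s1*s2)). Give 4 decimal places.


Bhattacharyya distance between two Gaussians:
DB = (m1-m2)^2/(4*(s1^2+s2^2)) + (1/2)*ln((s1^2+s2^2)/(2*s1*s2)).
(m1-m2)^2 = (0)^2 = 0.
s1^2+s2^2 = 25 + 1 = 26.
term1 = 0/104 = 0.0.
term2 = 0.5*ln(26/10.0) = 0.477756.
DB = 0.0 + 0.477756 = 0.4778

0.4778


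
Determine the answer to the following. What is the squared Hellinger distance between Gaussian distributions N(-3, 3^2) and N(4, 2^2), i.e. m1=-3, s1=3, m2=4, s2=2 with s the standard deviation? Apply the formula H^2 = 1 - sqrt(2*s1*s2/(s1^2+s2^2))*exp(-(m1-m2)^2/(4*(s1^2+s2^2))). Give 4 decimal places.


Squared Hellinger distance for Gaussians:
H^2 = 1 - sqrt(2*s1*s2/(s1^2+s2^2)) * exp(-(m1-m2)^2/(4*(s1^2+s2^2))).
s1^2 = 9, s2^2 = 4, s1^2+s2^2 = 13.
sqrt(2*3*2/(13)) = 0.960769.
(m1-m2)^2 = (-7)^2 = 49.
exp(-49/(4*13)) = exp(-0.942308) = 0.389727.
H^2 = 1 - 0.960769*0.389727 = 0.6256

0.6256


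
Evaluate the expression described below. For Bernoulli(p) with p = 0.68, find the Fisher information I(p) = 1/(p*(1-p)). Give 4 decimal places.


For Bernoulli(p), Fisher information is I(p) = 1/(p*(1-p)).
p = 0.68, 1-p = 0.32.
p*(1-p) = 0.2176.
I(p) = 1/0.2176 = 4.5956

4.5956


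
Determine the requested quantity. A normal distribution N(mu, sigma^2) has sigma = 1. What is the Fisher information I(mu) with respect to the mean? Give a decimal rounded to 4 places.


The Fisher information for the mean of a normal distribution is I(mu) = 1/sigma^2.
sigma = 1, so sigma^2 = 1.
I(mu) = 1/1 = 1.0000

1.0000


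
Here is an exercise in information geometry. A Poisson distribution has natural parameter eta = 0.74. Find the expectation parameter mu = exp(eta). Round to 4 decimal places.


Expectation parameter for Poisson exponential family:
mu = exp(eta).
eta = 0.74.
mu = exp(0.74) = 2.0959

2.0959


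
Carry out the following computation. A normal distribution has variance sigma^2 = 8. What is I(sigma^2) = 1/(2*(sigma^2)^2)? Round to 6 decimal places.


Fisher information for variance: I(sigma^2) = 1/(2*sigma^4).
sigma^2 = 8, so sigma^4 = 64.
I = 1/(2*64) = 1/128 = 0.007813

0.007813


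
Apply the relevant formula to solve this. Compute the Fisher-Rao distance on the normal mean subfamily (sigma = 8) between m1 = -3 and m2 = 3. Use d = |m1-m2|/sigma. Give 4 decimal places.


On the fixed-variance normal subfamily, geodesic distance = |m1-m2|/sigma.
|-3 - 3| = 6.
sigma = 8.
d = 6/8 = 0.7500

0.7500


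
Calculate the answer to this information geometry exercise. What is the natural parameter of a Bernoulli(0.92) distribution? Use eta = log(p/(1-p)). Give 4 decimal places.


Natural parameter for Bernoulli: eta = log(p/(1-p)).
p = 0.92, 1-p = 0.08.
p/(1-p) = 11.5.
eta = log(11.5) = 2.4423

2.4423


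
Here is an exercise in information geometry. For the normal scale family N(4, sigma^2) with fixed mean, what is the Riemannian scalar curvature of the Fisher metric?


This family has a single free parameter, so its statistical manifold
is 1-dimensional. The Riemann curvature tensor of any 1-dimensional
Riemannian manifold vanishes identically, so R = 0.

0


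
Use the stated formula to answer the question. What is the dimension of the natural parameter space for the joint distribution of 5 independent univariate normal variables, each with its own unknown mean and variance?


Exponential family dimension calculation:
Each univariate normal has two natural parameters (mu/sigma^2 and -1/(2 sigma^2)).
With 5 independent components, dim = 2 * 5 = 10.

10


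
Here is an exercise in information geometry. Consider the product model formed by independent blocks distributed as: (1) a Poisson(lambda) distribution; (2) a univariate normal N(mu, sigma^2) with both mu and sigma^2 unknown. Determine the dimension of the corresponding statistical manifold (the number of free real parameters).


The dimension of a statistical manifold equals the number of free
(independent) real parameters of the model. For a product of independent
blocks the parameter counts add.
- Poisson (lambda): 1.
- normal (mu, sigma^2): 2.
Total = 1 + 2 = 3.
Dimension = 3

3


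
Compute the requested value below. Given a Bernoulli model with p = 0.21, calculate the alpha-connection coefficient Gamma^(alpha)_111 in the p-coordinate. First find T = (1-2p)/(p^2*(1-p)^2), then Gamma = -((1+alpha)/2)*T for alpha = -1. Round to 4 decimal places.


Skewness (Amari-Chentsov) tensor: T = (1-2p)/(p^2*(1-p)^2).
p = 0.21, 1-2p = 0.58, p^2 = 0.0441, (1-p)^2 = 0.6241.
T = 0.58/(0.0441 * 0.6241) = 21.07343.
In the p-coordinate, Gamma^(alpha) = Gamma^(0) - (alpha/2)*T with Gamma^(0) = (1/2)*g'(p) = -T/2,
so Gamma^(alpha) = -((1+alpha)/2)*T.
alpha = -1, -(1+alpha)/2 = 0.0.
Gamma = 0.0 * 21.07343 = 0.0000

0.0000


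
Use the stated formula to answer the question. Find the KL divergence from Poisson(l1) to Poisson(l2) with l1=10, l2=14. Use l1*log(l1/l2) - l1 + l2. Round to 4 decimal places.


KL divergence for Poisson:
KL = l1*log(l1/l2) - l1 + l2.
l1 = 10, l2 = 14.
log(10/14) = -0.336472.
l1*log(l1/l2) = 10 * -0.336472 = -3.364722.
KL = -3.364722 - 10 + 14 = 0.6353

0.6353


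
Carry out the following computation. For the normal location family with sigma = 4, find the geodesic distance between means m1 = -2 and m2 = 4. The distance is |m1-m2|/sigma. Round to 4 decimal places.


On the fixed-variance normal subfamily, geodesic distance = |m1-m2|/sigma.
|-2 - 4| = 6.
sigma = 4.
d = 6/4 = 1.5000

1.5000


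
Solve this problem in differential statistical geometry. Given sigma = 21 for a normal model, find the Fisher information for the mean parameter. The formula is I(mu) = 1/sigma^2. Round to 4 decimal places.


The Fisher information for the mean of a normal distribution is I(mu) = 1/sigma^2.
sigma = 21, so sigma^2 = 441.
I(mu) = 1/441 = 0.0023

0.0023


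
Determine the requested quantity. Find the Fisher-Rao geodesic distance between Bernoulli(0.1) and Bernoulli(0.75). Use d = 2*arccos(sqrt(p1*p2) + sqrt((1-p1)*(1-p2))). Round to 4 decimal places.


Geodesic distance on Bernoulli manifold:
d(p1,p2) = 2*arccos(sqrt(p1*p2) + sqrt((1-p1)*(1-p2))).
sqrt(p1*p2) = sqrt(0.1*0.75) = 0.273861.
sqrt((1-p1)*(1-p2)) = sqrt(0.9*0.25) = 0.474342.
arg = 0.273861 + 0.474342 = 0.748203.
d = 2*arccos(0.748203) = 1.4509

1.4509


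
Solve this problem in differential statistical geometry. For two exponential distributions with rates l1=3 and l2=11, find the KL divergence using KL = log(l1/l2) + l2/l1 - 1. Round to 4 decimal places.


KL divergence for exponential family:
KL = log(l1/l2) + l2/l1 - 1.
log(3/11) = -1.299283.
11/3 = 3.666667.
KL = -1.299283 + 3.666667 - 1 = 1.3674

1.3674


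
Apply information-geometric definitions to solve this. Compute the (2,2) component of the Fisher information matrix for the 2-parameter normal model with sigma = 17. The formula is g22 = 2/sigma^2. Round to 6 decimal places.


For the 2-parameter normal family, the Fisher metric has:
  g11 = 1/sigma^2, g22 = 2/sigma^2.
sigma = 17, sigma^2 = 289.
g22 = 0.006920

0.006920


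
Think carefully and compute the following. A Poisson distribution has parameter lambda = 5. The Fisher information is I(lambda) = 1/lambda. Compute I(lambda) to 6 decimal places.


Fisher information for Poisson: I(lambda) = 1/lambda.
lambda = 5.
I(lambda) = 1/5 = 0.200000

0.200000


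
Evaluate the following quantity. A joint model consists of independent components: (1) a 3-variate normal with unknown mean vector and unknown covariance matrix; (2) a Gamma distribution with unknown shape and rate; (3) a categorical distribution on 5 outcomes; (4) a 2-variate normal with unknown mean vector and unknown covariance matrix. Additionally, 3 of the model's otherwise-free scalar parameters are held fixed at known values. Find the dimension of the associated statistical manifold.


The dimension of a statistical manifold equals the number of free
(independent) real parameters of the model. For a product of independent
blocks the parameter counts add.
- 3-variate normal: 3 (mean) + 3*4/2 = 6 (symmetric covariance) = 9.
- Gamma (shape, rate): 2.
- categorical on 5 outcomes (probabilities sum to 1): 5-1 = 4.
- 2-variate normal: 2 (mean) + 2*3/2 = 3 (symmetric covariance) = 5.
Total = 9 + 2 + 4 + 5 = 20.
3 parameter(s) fixed at known values: 20 - 3 = 17.
Dimension = 17

17


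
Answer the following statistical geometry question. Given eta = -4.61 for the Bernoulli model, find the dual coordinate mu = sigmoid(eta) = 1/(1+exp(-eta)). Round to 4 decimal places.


Dual coordinate (expectation parameter) for Bernoulli:
mu = 1/(1+exp(-eta)).
eta = -4.61.
exp(-eta) = exp(4.61) = 100.48415.
mu = 1/(1+100.48415) = 0.0099

0.0099


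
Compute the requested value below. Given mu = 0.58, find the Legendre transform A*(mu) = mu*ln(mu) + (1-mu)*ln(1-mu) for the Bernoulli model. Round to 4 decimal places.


Legendre transform for Bernoulli:
A*(mu) = mu*log(mu) + (1-mu)*log(1-mu).
mu = 0.58, 1-mu = 0.42.
mu*log(mu) = 0.58*log(0.58) = -0.315942.
(1-mu)*log(1-mu) = 0.42*log(0.42) = -0.36435.
A* = -0.315942 + -0.36435 = -0.6803

-0.6803


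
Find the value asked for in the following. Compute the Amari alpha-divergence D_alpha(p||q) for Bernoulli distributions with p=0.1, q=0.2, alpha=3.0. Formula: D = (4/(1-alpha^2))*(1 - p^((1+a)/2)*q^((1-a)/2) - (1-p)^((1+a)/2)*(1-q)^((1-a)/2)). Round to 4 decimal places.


Amari alpha-divergence:
D = (4/(1-alpha^2))*(1 - p^((1+a)/2)*q^((1-a)/2) - (1-p)^((1+a)/2)*(1-q)^((1-a)/2)).
alpha = 3.0, p = 0.1, q = 0.2.
e1 = (1+alpha)/2 = 2.0, e2 = (1-alpha)/2 = -1.0.
t1 = p^e1 * q^e2 = 0.1^2.0 * 0.2^-1.0 = 0.05.
t2 = (1-p)^e1 * (1-q)^e2 = 0.9^2.0 * 0.8^-1.0 = 1.0125.
4/(1-alpha^2) = -0.5.
D = -0.5*(1 - 0.05 - 1.0125) = 0.0313

0.0313


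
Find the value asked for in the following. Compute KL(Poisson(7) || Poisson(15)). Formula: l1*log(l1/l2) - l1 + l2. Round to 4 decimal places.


KL divergence for Poisson:
KL = l1*log(l1/l2) - l1 + l2.
l1 = 7, l2 = 15.
log(7/15) = -0.76214.
l1*log(l1/l2) = 7 * -0.76214 = -5.33498.
KL = -5.33498 - 7 + 15 = 2.6650

2.6650


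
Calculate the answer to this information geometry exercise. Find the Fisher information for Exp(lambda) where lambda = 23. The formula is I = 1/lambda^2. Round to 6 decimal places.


Fisher information for exponential: I(lambda) = 1/lambda^2.
lambda = 23, lambda^2 = 529.
I = 1/529 = 0.001890

0.001890


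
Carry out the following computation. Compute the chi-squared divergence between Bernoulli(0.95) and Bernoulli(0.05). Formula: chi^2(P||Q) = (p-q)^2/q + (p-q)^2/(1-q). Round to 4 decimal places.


Chi-squared divergence between Bernoulli distributions:
chi^2 = (p-q)^2/q + (p-q)^2/(1-q).
p = 0.95, q = 0.05, p-q = 0.9.
(p-q)^2 = 0.81.
term1 = 0.81/0.05 = 16.2.
term2 = 0.81/0.95 = 0.852632.
chi^2 = 16.2 + 0.852632 = 17.0526

17.0526


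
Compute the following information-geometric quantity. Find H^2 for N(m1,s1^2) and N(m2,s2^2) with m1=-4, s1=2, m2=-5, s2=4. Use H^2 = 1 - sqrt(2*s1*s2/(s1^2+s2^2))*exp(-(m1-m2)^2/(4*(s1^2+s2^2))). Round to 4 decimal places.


Squared Hellinger distance for Gaussians:
H^2 = 1 - sqrt(2*s1*s2/(s1^2+s2^2)) * exp(-(m1-m2)^2/(4*(s1^2+s2^2))).
s1^2 = 4, s2^2 = 16, s1^2+s2^2 = 20.
sqrt(2*2*4/(20)) = 0.894427.
(m1-m2)^2 = (1)^2 = 1.
exp(-1/(4*20)) = exp(-0.0125) = 0.987578.
H^2 = 1 - 0.894427*0.987578 = 0.1167

0.1167


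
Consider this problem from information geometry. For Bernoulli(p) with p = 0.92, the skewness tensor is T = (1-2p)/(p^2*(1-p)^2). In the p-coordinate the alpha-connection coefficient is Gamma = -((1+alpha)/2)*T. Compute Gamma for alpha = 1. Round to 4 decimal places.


Skewness (Amari-Chentsov) tensor: T = (1-2p)/(p^2*(1-p)^2).
p = 0.92, 1-2p = -0.84, p^2 = 0.8464, (1-p)^2 = 0.0064.
T = -0.84/(0.8464 * 0.0064) = -155.068526.
In the p-coordinate, Gamma^(alpha) = Gamma^(0) - (alpha/2)*T with Gamma^(0) = (1/2)*g'(p) = -T/2,
so Gamma^(alpha) = -((1+alpha)/2)*T.
alpha = 1, -(1+alpha)/2 = -1.0.
Gamma = -1.0 * -155.068526 = 155.0685

155.0685


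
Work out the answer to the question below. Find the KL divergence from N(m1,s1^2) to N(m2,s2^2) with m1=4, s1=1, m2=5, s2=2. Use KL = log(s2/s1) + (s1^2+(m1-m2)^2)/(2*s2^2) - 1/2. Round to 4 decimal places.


KL divergence between normal distributions:
KL = log(s2/s1) + (s1^2 + (m1-m2)^2)/(2*s2^2) - 1/2.
log(2/1) = 0.693147.
(1^2 + (4-5)^2)/(2*2^2) = (1 + 1)/8 = 0.25.
KL = 0.693147 + 0.25 - 0.5 = 0.4431

0.4431


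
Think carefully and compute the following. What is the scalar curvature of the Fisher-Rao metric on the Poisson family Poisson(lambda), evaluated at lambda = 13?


This family has a single free parameter, so its statistical manifold
is 1-dimensional. The Riemann curvature tensor of any 1-dimensional
Riemannian manifold vanishes identically, so R = 0.

0


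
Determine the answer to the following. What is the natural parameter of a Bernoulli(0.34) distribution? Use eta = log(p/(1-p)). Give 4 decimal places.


Natural parameter for Bernoulli: eta = log(p/(1-p)).
p = 0.34, 1-p = 0.66.
p/(1-p) = 0.515152.
eta = log(0.515152) = -0.6633

-0.6633


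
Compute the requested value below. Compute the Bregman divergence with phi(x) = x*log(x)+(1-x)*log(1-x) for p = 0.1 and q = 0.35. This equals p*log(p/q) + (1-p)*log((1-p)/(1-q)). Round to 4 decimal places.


Bregman divergence with negative entropy generator:
D = p*log(p/q) + (1-p)*log((1-p)/(1-q)).
p = 0.1, q = 0.35.
p*log(p/q) = 0.1*log(0.1/0.35) = -0.125276.
(1-p)*log((1-p)/(1-q)) = 0.9*log(0.9/0.65) = 0.29288.
D = -0.125276 + 0.29288 = 0.1676

0.1676


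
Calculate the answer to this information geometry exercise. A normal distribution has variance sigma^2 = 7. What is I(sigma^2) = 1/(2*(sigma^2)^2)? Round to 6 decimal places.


Fisher information for variance: I(sigma^2) = 1/(2*sigma^4).
sigma^2 = 7, so sigma^4 = 49.
I = 1/(2*49) = 1/98 = 0.010204

0.010204


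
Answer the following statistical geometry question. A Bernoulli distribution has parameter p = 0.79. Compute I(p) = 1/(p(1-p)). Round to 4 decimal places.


For Bernoulli(p), Fisher information is I(p) = 1/(p*(1-p)).
p = 0.79, 1-p = 0.21.
p*(1-p) = 0.1659.
I(p) = 1/0.1659 = 6.0277

6.0277


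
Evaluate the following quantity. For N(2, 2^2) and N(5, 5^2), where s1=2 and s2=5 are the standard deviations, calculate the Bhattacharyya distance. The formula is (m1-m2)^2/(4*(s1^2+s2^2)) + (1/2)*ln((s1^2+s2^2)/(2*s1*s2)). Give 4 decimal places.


Bhattacharyya distance between two Gaussians:
DB = (m1-m2)^2/(4*(s1^2+s2^2)) + (1/2)*ln((s1^2+s2^2)/(2*s1*s2)).
(m1-m2)^2 = (-3)^2 = 9.
s1^2+s2^2 = 4 + 25 = 29.
term1 = 9/116 = 0.077586.
term2 = 0.5*ln(29/20.0) = 0.185782.
DB = 0.077586 + 0.185782 = 0.2634

0.2634
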